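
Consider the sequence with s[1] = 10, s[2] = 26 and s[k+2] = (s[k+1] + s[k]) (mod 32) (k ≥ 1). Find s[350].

10

Listing terms: s[1] = 10; s[2] = 26; s[3] = 4; s[4] = 30; s[5] = 2; s[6] = 0; s[7] = 2; s[8] = 2; s[9] = 4; s[10] = 6; s[11] = 10; s[12] = 16; s[13] = 26; s[14] = 10; s[15] = 4; s[16] = 14; s[17] = 18; s[18] = 0; s[19] = 18; s[20] = 18; s[21] = 4; s[22] = 22; s[23] = 26; s[24] = 16; s[25] = 10; s[26] = 26.
The sequence repeats with period 24.
So s[350] = s[1 + ((350-1) mod 24)] = s[14] = 10.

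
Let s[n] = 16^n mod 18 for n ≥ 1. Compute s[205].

Listing terms: s[1] = 16, s[2] = 4, s[3] = 10, s[4] = 16.
Since s[4] = s[1] = 16, the sequence is periodic with period 3.
So s[205] = s[1 + ((205-1) mod 3)] = s[1] = 16.

16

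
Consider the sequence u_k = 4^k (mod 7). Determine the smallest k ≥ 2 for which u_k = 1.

3

u_1 = 4; u_2 = 2; u_3 = 1; u_4 = 4.
The sequence repeats with period 3.
The value 1 first appears (with k ≥ 2) at u_3.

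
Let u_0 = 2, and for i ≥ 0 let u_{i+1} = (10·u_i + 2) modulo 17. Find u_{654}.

Computing terms: u_0 = 2,  u_1 = 5,  u_2 = 1,  u_3 = 12,  u_4 = 3,  u_5 = 15,  u_6 = 16,  u_7 = 9,  u_8 = 7,  u_9 = 4,  u_{10} = 8,  u_{11} = 14,  u_{12} = 6,  u_{13} = 11,  u_{14} = 10,  u_{15} = 0,  u_{16} = 2.
Since u_{16} = u_0 = 2, the sequence is periodic with period 16.
(654 - 0) mod 16 = 14, so u_{654} = u_{14} = 10.

10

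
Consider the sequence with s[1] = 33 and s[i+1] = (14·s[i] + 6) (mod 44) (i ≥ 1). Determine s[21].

22

Computing terms: s[1] = 33,  s[2] = 28,  s[3] = 2,  s[4] = 34,  s[5] = 42,  s[6] = 22,  s[7] = 6,  s[8] = 2.
Since s[8] = s[3] = 2, the sequence is eventually periodic: after a pre-period of length 2 it cycles with period 5.
For i ≥ 3, s[i] depends only on (i - 3) mod 5. (21 - 3) mod 5 = 3, so s[21] = s[6] = 22.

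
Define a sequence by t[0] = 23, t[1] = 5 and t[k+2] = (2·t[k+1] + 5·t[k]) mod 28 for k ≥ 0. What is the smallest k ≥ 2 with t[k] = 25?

t[0] = 23,  t[1] = 5,  t[2] = 13,  t[3] = 23,  t[4] = 27,  t[5] = 1,  t[6] = 25,  t[7] = 27,  t[8] = 11,  t[9] = 17,  t[10] = 5,  t[11] = 11,  t[12] = 19,  t[13] = 9,  t[14] = 1,  t[15] = 19,  t[16] = 15,  t[17] = 13,  t[18] = 17,  t[19] = 15,  t[20] = 3,  t[21] = 25,  t[22] = 9,  t[23] = 3,  t[24] = 23,  t[25] = 5.
The sequence repeats with period 24.
The value 25 first appears (with k ≥ 2) at t[6].

6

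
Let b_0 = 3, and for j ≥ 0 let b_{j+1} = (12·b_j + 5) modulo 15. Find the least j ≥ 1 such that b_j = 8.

4

Listing terms: b_0 = 3,  b_1 = 11,  b_2 = 2,  b_3 = 14,  b_4 = 8,  b_5 = 11.
Since b_5 = b_1 = 11, the sequence is eventually periodic: after a pre-period of length 1 it cycles with period 4.
The value 8 first appears (with j ≥ 1) at b_4.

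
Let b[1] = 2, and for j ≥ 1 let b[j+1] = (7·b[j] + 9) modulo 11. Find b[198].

Listing terms: b[1] = 2; b[2] = 1; b[3] = 5; b[4] = 0; b[5] = 9; b[6] = 6; b[7] = 7; b[8] = 3; b[9] = 8; b[10] = 10; b[11] = 2.
The sequence repeats with period 10.
So b[198] = b[1 + ((198-1) mod 10)] = b[8] = 3.

3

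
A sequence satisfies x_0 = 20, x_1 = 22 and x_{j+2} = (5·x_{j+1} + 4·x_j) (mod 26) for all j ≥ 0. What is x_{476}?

We have x_0 = 20, x_1 = 22, x_2 = 8, x_3 = 24, x_4 = 22, x_5 = 24, x_6 = 0, x_7 = 18, x_8 = 12, x_9 = 2, x_{10} = 6, x_{11} = 12, x_{12} = 6, x_{13} = 0, x_{14} = 24, x_{15} = 16, x_{16} = 20, x_{17} = 8, x_{18} = 16, x_{19} = 8, x_{20} = 0, x_{21} = 6, x_{22} = 4, x_{23} = 18, x_{24} = 2, x_{25} = 4, x_{26} = 2, x_{27} = 0, x_{28} = 8, x_{29} = 14, x_{30} = 24, x_{31} = 20, x_{32} = 14, x_{33} = 20, x_{34} = 0, x_{35} = 2, x_{36} = 10, x_{37} = 6, x_{38} = 18, x_{39} = 10, x_{40} = 18, x_{41} = 0, x_{42} = 20, x_{43} = 22.
Since (x_{42}, x_{43}) = (x_0, x_1) = (20, 22) (two consecutive terms determine the rest), the sequence is periodic with period 42.
(476 - 0) mod 42 = 14, so x_{476} = x_{14} = 24.

24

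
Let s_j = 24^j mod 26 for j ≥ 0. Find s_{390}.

Computing terms: s_0 = 1, s_1 = 24, s_2 = 4, s_3 = 18, s_4 = 16, s_5 = 20, s_6 = 12, s_7 = 2, s_8 = 22, s_9 = 8, s_{10} = 10, s_{11} = 6, s_{12} = 14, s_{13} = 24.
Since s_{13} = s_1 = 24, the sequence is eventually periodic: after a pre-period of length 1 it cycles with period 12.
For j ≥ 1, s_j depends only on (j - 1) mod 12. (390 - 1) mod 12 = 5, so s_{390} = s_6 = 12.

12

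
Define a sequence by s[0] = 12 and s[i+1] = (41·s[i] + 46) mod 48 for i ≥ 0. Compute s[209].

10

s[0] = 12,  s[1] = 10,  s[2] = 24,  s[3] = 22,  s[4] = 36,  s[5] = 34,  s[6] = 0,  s[7] = 46,  s[8] = 12.
The sequence repeats with period 8.
(209 - 0) mod 8 = 1, so s[209] = s[1] = 10.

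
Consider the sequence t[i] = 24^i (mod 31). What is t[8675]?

26

Listing terms: t[1] = 24; t[2] = 18; t[3] = 29; t[4] = 14; t[5] = 26; t[6] = 4; t[7] = 3; t[8] = 10; t[9] = 23; t[10] = 25; t[11] = 11; t[12] = 16; t[13] = 12; t[14] = 9; t[15] = 30; t[16] = 7; t[17] = 13; t[18] = 2; t[19] = 17; t[20] = 5; t[21] = 27; t[22] = 28; t[23] = 21; t[24] = 8; t[25] = 6; t[26] = 20; t[27] = 15; t[28] = 19; t[29] = 22; t[30] = 1; t[31] = 24.
The sequence repeats with period 30.
(8675 - 1) mod 30 = 4, so t[8675] = t[5] = 26.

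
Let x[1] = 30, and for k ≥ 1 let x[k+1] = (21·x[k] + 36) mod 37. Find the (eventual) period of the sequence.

18

x[1] = 30; x[2] = 0; x[3] = 36; x[4] = 15; x[5] = 18; x[6] = 7; x[7] = 35; x[8] = 31; x[9] = 21; x[10] = 33; x[11] = 26; x[12] = 27; x[13] = 11; x[14] = 8; x[15] = 19; x[16] = 28; x[17] = 32; x[18] = 5; x[19] = 30.
Since x[19] = x[1] = 30, the sequence is periodic with period 18.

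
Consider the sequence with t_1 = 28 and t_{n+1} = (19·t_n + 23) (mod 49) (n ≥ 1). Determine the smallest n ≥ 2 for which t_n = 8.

Listing terms: t_1 = 28,  t_2 = 16,  t_3 = 33,  t_4 = 13,  t_5 = 25,  t_6 = 8,  t_7 = 28.
The sequence repeats with period 6.
The value 8 first appears (with n ≥ 2) at t_6.

6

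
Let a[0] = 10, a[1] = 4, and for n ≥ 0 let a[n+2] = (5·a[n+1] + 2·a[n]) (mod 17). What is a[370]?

6

We have a[0] = 10, a[1] = 4, a[2] = 6, a[3] = 4, a[4] = 15, a[5] = 15, a[6] = 3, a[7] = 11, a[8] = 10, a[9] = 4.
The sequence repeats with period 8.
(370 - 0) mod 8 = 2, so a[370] = a[2] = 6.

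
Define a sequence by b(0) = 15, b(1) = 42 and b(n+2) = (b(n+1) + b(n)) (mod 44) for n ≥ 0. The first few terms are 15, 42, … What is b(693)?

11

Computing terms: b(0) = 15,  b(1) = 42,  b(2) = 13,  b(3) = 11,  b(4) = 24,  b(5) = 35,  b(6) = 15,  b(7) = 6,  b(8) = 21,  b(9) = 27,  b(10) = 4,  b(11) = 31,  b(12) = 35,  b(13) = 22,  b(14) = 13,  b(15) = 35,  b(16) = 4,  b(17) = 39,  b(18) = 43,  b(19) = 38,  b(20) = 37,  b(21) = 31,  b(22) = 24,  b(23) = 11,  b(24) = 35,  b(25) = 2,  b(26) = 37,  b(27) = 39,  b(28) = 32,  b(29) = 27,  b(30) = 15,  b(31) = 42.
The sequence repeats with period 30.
So b(693) = b(0 + ((693-0) mod 30)) = b(3) = 11.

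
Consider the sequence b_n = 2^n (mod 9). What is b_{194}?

4

We have b_1 = 2,  b_2 = 4,  b_3 = 8,  b_4 = 7,  b_5 = 5,  b_6 = 1,  b_7 = 2.
The sequence repeats with period 6.
(194 - 1) mod 6 = 1, so b_{194} = b_2 = 4.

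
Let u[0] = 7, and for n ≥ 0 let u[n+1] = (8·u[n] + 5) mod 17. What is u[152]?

7

u[0] = 7; u[1] = 10; u[2] = 0; u[3] = 5; u[4] = 11; u[5] = 8; u[6] = 1; u[7] = 13; u[8] = 7.
The sequence repeats with period 8.
So u[152] = u[0 + ((152-0) mod 8)] = u[0] = 7.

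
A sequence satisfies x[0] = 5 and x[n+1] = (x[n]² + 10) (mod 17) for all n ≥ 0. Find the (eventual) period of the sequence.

We have x[0] = 5; x[1] = 1; x[2] = 11; x[3] = 12; x[4] = 1.
Since x[4] = x[1] = 1, the sequence is eventually periodic: after a pre-period of length 1 it cycles with period 3.

3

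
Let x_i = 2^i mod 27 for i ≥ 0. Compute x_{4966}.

7

Computing terms: x_0 = 1, x_1 = 2, x_2 = 4, x_3 = 8, x_4 = 16, x_5 = 5, x_6 = 10, x_7 = 20, x_8 = 13, x_9 = 26, x_{10} = 25, x_{11} = 23, x_{12} = 19, x_{13} = 11, x_{14} = 22, x_{15} = 17, x_{16} = 7, x_{17} = 14, x_{18} = 1.
Since x_{18} = x_0 = 1, the sequence is periodic with period 18.
(4966 - 0) mod 18 = 16, so x_{4966} = x_{16} = 7.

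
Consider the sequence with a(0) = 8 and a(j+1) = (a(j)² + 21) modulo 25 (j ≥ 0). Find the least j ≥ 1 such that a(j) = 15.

4

We have a(0) = 8; a(1) = 10; a(2) = 21; a(3) = 12; a(4) = 15; a(5) = 21.
Since a(5) = a(2) = 21, the sequence is eventually periodic: after a pre-period of length 2 it cycles with period 3.
The value 15 first appears (with j ≥ 1) at a(4).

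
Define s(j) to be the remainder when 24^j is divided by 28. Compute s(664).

4

Computing terms: s(0) = 1, s(1) = 24, s(2) = 16, s(3) = 20, s(4) = 4, s(5) = 12, s(6) = 8, s(7) = 24.
Since s(7) = s(1) = 24, the sequence is eventually periodic: after a pre-period of length 1 it cycles with period 6.
For j ≥ 1, s(j) depends only on (j - 1) mod 6. (664 - 1) mod 6 = 3, so s(664) = s(4) = 4.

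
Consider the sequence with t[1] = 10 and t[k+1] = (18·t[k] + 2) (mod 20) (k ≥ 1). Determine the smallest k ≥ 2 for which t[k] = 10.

We have t[1] = 10; t[2] = 2; t[3] = 18; t[4] = 6; t[5] = 10.
Since t[5] = t[1] = 10, the sequence is periodic with period 4.
The value 10 next appears (with k ≥ 2) at t[5].

5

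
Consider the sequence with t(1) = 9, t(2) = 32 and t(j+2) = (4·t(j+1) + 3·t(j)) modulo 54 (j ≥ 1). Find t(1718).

44

We have t(1) = 9, t(2) = 32, t(3) = 47, t(4) = 14, t(5) = 35, t(6) = 20, t(7) = 23, t(8) = 44, t(9) = 29, t(10) = 32, t(11) = 53, t(12) = 38, t(13) = 41, t(14) = 8, t(15) = 47, t(16) = 50, t(17) = 17, t(18) = 2, t(19) = 5, t(20) = 26, t(21) = 11, t(22) = 14, t(23) = 35.
Since (t(22), t(23)) = (t(4), t(5)) = (14, 35) (two consecutive terms determine the rest), the sequence is eventually periodic: after a pre-period of length 3 it cycles with period 18.
For j ≥ 4, t(j) depends only on (j - 4) mod 18. (1718 - 4) mod 18 = 4, so t(1718) = t(8) = 44.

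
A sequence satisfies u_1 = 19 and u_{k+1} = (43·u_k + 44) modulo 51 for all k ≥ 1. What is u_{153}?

u_1 = 19; u_2 = 45; u_3 = 41; u_4 = 22; u_5 = 21; u_6 = 29; u_7 = 16; u_8 = 18; u_9 = 2; u_{10} = 28; u_{11} = 24; u_{12} = 5; u_{13} = 4; u_{14} = 12; u_{15} = 50; u_{16} = 1; u_{17} = 36; u_{18} = 11; u_{19} = 7; u_{20} = 39; u_{21} = 38; u_{22} = 46; u_{23} = 33; u_{24} = 35; u_{25} = 19.
The sequence repeats with period 24.
So u_{153} = u_{1 + ((153-1) mod 24)} = u_9 = 2.

2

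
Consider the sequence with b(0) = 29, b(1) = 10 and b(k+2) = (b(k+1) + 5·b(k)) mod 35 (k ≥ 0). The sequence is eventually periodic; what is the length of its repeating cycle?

b(0) = 29, b(1) = 10, b(2) = 15, b(3) = 30, b(4) = 0, b(5) = 10, b(6) = 10, b(7) = 25, b(8) = 5, b(9) = 25, b(10) = 15, b(11) = 0, b(12) = 5, b(13) = 5, b(14) = 30, b(15) = 20, b(16) = 30, b(17) = 25, b(18) = 0, b(19) = 20, b(20) = 20, b(21) = 15, b(22) = 10, b(23) = 15.
Since (b(22), b(23)) = (b(1), b(2)) = (10, 15) (two consecutive terms determine the rest), the sequence is eventually periodic: after a pre-period of length 1 it cycles with period 21.

21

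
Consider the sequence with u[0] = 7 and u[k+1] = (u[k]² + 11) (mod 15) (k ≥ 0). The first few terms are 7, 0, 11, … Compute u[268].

5

u[0] = 7, u[1] = 0, u[2] = 11, u[3] = 12, u[4] = 5, u[5] = 6, u[6] = 2, u[7] = 0.
Since u[7] = u[1] = 0, the sequence is eventually periodic: after a pre-period of length 1 it cycles with period 6.
For k ≥ 1, u[k] depends only on (k - 1) mod 6. (268 - 1) mod 6 = 3, so u[268] = u[4] = 5.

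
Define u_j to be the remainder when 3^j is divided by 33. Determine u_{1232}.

We have u_0 = 1, u_1 = 3, u_2 = 9, u_3 = 27, u_4 = 15, u_5 = 12, u_6 = 3.
Since u_6 = u_1 = 3, the sequence is eventually periodic: after a pre-period of length 1 it cycles with period 5.
For j ≥ 1, u_j depends only on (j - 1) mod 5. (1232 - 1) mod 5 = 1, so u_{1232} = u_2 = 9.

9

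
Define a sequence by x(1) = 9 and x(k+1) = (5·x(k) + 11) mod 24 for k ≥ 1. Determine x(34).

x(1) = 9; x(2) = 8; x(3) = 3; x(4) = 2; x(5) = 21; x(6) = 20; x(7) = 15; x(8) = 14; x(9) = 9.
Since x(9) = x(1) = 9, the sequence is periodic with period 8.
So x(34) = x(1 + ((34-1) mod 8)) = x(2) = 8.

8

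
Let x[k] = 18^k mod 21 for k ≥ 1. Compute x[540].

15

Computing terms: x[1] = 18,  x[2] = 9,  x[3] = 15,  x[4] = 18.
The sequence repeats with period 3.
So x[540] = x[1 + ((540-1) mod 3)] = x[3] = 15.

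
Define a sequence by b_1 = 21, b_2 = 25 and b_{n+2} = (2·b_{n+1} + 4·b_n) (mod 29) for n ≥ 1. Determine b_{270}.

Computing terms: b_1 = 21; b_2 = 25; b_3 = 18; b_4 = 20; b_5 = 25; b_6 = 14; b_7 = 12; b_8 = 22; b_9 = 5; b_{10} = 11; b_{11} = 13; b_{12} = 12; b_{13} = 18; b_{14} = 26; b_{15} = 8; b_{16} = 4; b_{17} = 11; b_{18} = 9; b_{19} = 4; b_{20} = 15; b_{21} = 17; b_{22} = 7; b_{23} = 24; b_{24} = 18; b_{25} = 16; b_{26} = 17; b_{27} = 11; b_{28} = 3; b_{29} = 21; b_{30} = 25.
Since (b_{29}, b_{30}) = (b_1, b_2) = (21, 25) (two consecutive terms determine the rest), the sequence is periodic with period 28.
(270 - 1) mod 28 = 17, so b_{270} = b_{18} = 9.

9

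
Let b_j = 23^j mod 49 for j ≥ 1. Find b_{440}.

32

We have b_1 = 23; b_2 = 39; b_3 = 15; b_4 = 2; b_5 = 46; b_6 = 29; b_7 = 30; b_8 = 4; b_9 = 43; b_{10} = 9; b_{11} = 11; b_{12} = 8; b_{13} = 37; b_{14} = 18; b_{15} = 22; b_{16} = 16; b_{17} = 25; b_{18} = 36; b_{19} = 44; b_{20} = 32; b_{21} = 1; b_{22} = 23.
Since b_{22} = b_1 = 23, the sequence is periodic with period 21.
So b_{440} = b_{1 + ((440-1) mod 21)} = b_{20} = 32.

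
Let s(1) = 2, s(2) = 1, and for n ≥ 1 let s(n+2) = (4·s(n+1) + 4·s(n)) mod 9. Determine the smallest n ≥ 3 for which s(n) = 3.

Computing terms: s(1) = 2; s(2) = 1; s(3) = 3; s(4) = 7; s(5) = 4; s(6) = 8; s(7) = 3; s(8) = 8; s(9) = 8; s(10) = 1; s(11) = 0; s(12) = 4; s(13) = 7; s(14) = 8; s(15) = 6; s(16) = 2; s(17) = 5; s(18) = 1; s(19) = 6; s(20) = 1; s(21) = 1; s(22) = 8; s(23) = 0; s(24) = 5; s(25) = 2; s(26) = 1.
Since (s(25), s(26)) = (s(1), s(2)) = (2, 1) (two consecutive terms determine the rest), the sequence is periodic with period 24.
The value 3 first appears (with n ≥ 3) at s(3).

3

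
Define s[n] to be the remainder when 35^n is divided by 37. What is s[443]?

We have s[0] = 1, s[1] = 35, s[2] = 4, s[3] = 29, s[4] = 16, s[5] = 5, s[6] = 27, s[7] = 20, s[8] = 34, s[9] = 6, s[10] = 25, s[11] = 24, s[12] = 26, s[13] = 22, s[14] = 30, s[15] = 14, s[16] = 9, s[17] = 19, s[18] = 36, s[19] = 2, s[20] = 33, s[21] = 8, s[22] = 21, s[23] = 32, s[24] = 10, s[25] = 17, s[26] = 3, s[27] = 31, s[28] = 12, s[29] = 13, s[30] = 11, s[31] = 15, s[32] = 7, s[33] = 23, s[34] = 28, s[35] = 18, s[36] = 1.
Since s[36] = s[0] = 1, the sequence is periodic with period 36.
So s[443] = s[0 + ((443-0) mod 36)] = s[11] = 24.

24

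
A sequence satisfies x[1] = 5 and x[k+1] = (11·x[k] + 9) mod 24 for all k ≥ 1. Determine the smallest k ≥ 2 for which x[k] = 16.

2

We have x[1] = 5,  x[2] = 16,  x[3] = 17,  x[4] = 4,  x[5] = 5.
Since x[5] = x[1] = 5, the sequence is periodic with period 4.
The value 16 first appears (with k ≥ 2) at x[2].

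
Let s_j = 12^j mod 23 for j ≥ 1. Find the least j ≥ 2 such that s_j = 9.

6

s_1 = 12, s_2 = 6, s_3 = 3, s_4 = 13, s_5 = 18, s_6 = 9, s_7 = 16, s_8 = 8, s_9 = 4, s_{10} = 2, s_{11} = 1, s_{12} = 12.
The sequence repeats with period 11.
The value 9 first appears (with j ≥ 2) at s_6.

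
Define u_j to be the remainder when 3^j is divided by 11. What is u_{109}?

u_0 = 1,  u_1 = 3,  u_2 = 9,  u_3 = 5,  u_4 = 4,  u_5 = 1.
Since u_5 = u_0 = 1, the sequence is periodic with period 5.
(109 - 0) mod 5 = 4, so u_{109} = u_4 = 4.

4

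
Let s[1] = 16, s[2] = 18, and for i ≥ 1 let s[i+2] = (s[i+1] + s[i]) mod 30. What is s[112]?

We have s[1] = 16, s[2] = 18, s[3] = 4, s[4] = 22, s[5] = 26, s[6] = 18, s[7] = 14, s[8] = 2, s[9] = 16, s[10] = 18.
Since (s[9], s[10]) = (s[1], s[2]) = (16, 18) (two consecutive terms determine the rest), the sequence is periodic with period 8.
(112 - 1) mod 8 = 7, so s[112] = s[8] = 2.

2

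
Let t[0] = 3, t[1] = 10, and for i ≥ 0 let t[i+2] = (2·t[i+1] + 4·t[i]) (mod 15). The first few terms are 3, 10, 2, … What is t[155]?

8

We have t[0] = 3,  t[1] = 10,  t[2] = 2,  t[3] = 14,  t[4] = 6,  t[5] = 8,  t[6] = 10,  t[7] = 7,  t[8] = 9,  t[9] = 1,  t[10] = 8,  t[11] = 5,  t[12] = 12,  t[13] = 14,  t[14] = 1,  t[15] = 13,  t[16] = 0,  t[17] = 7,  t[18] = 14,  t[19] = 11,  t[20] = 3,  t[21] = 5,  t[22] = 7,  t[23] = 4,  t[24] = 6,  t[25] = 13,  t[26] = 5,  t[27] = 2,  t[28] = 9,  t[29] = 11,  t[30] = 13,  t[31] = 10,  t[32] = 12,  t[33] = 4,  t[34] = 11,  t[35] = 8,  t[36] = 0,  t[37] = 2,  t[38] = 4,  t[39] = 1,  t[40] = 3,  t[41] = 10.
Since (t[40], t[41]) = (t[0], t[1]) = (3, 10) (two consecutive terms determine the rest), the sequence is periodic with period 40.
So t[155] = t[0 + ((155-0) mod 40)] = t[35] = 8.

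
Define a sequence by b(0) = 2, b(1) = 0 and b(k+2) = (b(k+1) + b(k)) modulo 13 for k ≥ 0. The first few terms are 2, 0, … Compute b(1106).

We have b(0) = 2, b(1) = 0, b(2) = 2, b(3) = 2, b(4) = 4, b(5) = 6, b(6) = 10, b(7) = 3, b(8) = 0, b(9) = 3, b(10) = 3, b(11) = 6, b(12) = 9, b(13) = 2, b(14) = 11, b(15) = 0, b(16) = 11, b(17) = 11, b(18) = 9, b(19) = 7, b(20) = 3, b(21) = 10, b(22) = 0, b(23) = 10, b(24) = 10, b(25) = 7, b(26) = 4, b(27) = 11, b(28) = 2, b(29) = 0.
Since (b(28), b(29)) = (b(0), b(1)) = (2, 0) (two consecutive terms determine the rest), the sequence is periodic with period 28.
So b(1106) = b(0 + ((1106-0) mod 28)) = b(14) = 11.

11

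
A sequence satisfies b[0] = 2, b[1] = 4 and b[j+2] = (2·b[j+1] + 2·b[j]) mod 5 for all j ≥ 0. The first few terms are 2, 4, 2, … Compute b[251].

0

Listing terms: b[0] = 2; b[1] = 4; b[2] = 2; b[3] = 2; b[4] = 3; b[5] = 0; b[6] = 1; b[7] = 2; b[8] = 1; b[9] = 1; b[10] = 4; b[11] = 0; b[12] = 3; b[13] = 1; b[14] = 3; b[15] = 3; b[16] = 2; b[17] = 0; b[18] = 4; b[19] = 3; b[20] = 4; b[21] = 4; b[22] = 1; b[23] = 0; b[24] = 2; b[25] = 4.
The sequence repeats with period 24.
(251 - 0) mod 24 = 11, so b[251] = b[11] = 0.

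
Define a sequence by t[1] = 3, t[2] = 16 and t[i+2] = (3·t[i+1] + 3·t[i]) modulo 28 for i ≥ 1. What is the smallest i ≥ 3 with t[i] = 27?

37

t[1] = 3, t[2] = 16, t[3] = 1, t[4] = 23, t[5] = 16, t[6] = 5, t[7] = 7, t[8] = 8, t[9] = 17, t[10] = 19, t[11] = 24, t[12] = 17, t[13] = 11, t[14] = 0, t[15] = 5, t[16] = 15, t[17] = 4, t[18] = 1, t[19] = 15, t[20] = 20, t[21] = 21, t[22] = 11, t[23] = 12, t[24] = 13, t[25] = 19, t[26] = 12, t[27] = 9, t[28] = 7, t[29] = 20, t[30] = 25, t[31] = 23, t[32] = 4, t[33] = 25, t[34] = 3, t[35] = 0, t[36] = 9, t[37] = 27, t[38] = 24, t[39] = 13, t[40] = 27, t[41] = 8, t[42] = 21, t[43] = 3, t[44] = 16.
Since (t[43], t[44]) = (t[1], t[2]) = (3, 16) (two consecutive terms determine the rest), the sequence is periodic with period 42.
The value 27 first appears (with i ≥ 3) at t[37].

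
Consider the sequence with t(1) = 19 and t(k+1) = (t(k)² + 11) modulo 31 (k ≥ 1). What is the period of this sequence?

We have t(1) = 19; t(2) = 0; t(3) = 11; t(4) = 8; t(5) = 13; t(6) = 25; t(7) = 16; t(8) = 19.
Since t(8) = t(1) = 19, the sequence is periodic with period 7.

7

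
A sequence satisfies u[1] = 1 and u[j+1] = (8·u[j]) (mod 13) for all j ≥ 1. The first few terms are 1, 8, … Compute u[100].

5

Computing terms: u[1] = 1,  u[2] = 8,  u[3] = 12,  u[4] = 5,  u[5] = 1.
Since u[5] = u[1] = 1, the sequence is periodic with period 4.
So u[100] = u[1 + ((100-1) mod 4)] = u[4] = 5.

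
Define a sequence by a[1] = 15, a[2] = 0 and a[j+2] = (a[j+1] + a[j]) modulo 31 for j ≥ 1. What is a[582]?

Computing terms: a[1] = 15,  a[2] = 0,  a[3] = 15,  a[4] = 15,  a[5] = 30,  a[6] = 14,  a[7] = 13,  a[8] = 27,  a[9] = 9,  a[10] = 5,  a[11] = 14,  a[12] = 19,  a[13] = 2,  a[14] = 21,  a[15] = 23,  a[16] = 13,  a[17] = 5,  a[18] = 18,  a[19] = 23,  a[20] = 10,  a[21] = 2,  a[22] = 12,  a[23] = 14,  a[24] = 26,  a[25] = 9,  a[26] = 4,  a[27] = 13,  a[28] = 17,  a[29] = 30,  a[30] = 16,  a[31] = 15,  a[32] = 0.
The sequence repeats with period 30.
(582 - 1) mod 30 = 11, so a[582] = a[12] = 19.

19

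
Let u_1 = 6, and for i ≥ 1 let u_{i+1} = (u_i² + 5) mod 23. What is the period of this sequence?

4

Computing terms: u_1 = 6, u_2 = 18, u_3 = 7, u_4 = 8, u_5 = 0, u_6 = 5, u_7 = 7.
Since u_7 = u_3 = 7, the sequence is eventually periodic: after a pre-period of length 2 it cycles with period 4.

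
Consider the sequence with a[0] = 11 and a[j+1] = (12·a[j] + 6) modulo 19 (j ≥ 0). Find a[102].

11

We have a[0] = 11, a[1] = 5, a[2] = 9, a[3] = 0, a[4] = 6, a[5] = 2, a[6] = 11.
The sequence repeats with period 6.
(102 - 0) mod 6 = 0, so a[102] = a[0] = 11.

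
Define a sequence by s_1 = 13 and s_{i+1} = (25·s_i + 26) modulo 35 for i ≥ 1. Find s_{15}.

16

Listing terms: s_1 = 13,  s_2 = 1,  s_3 = 16,  s_4 = 6,  s_5 = 1.
Since s_5 = s_2 = 1, the sequence is eventually periodic: after a pre-period of length 1 it cycles with period 3.
For i ≥ 2, s_i depends only on (i - 2) mod 3. (15 - 2) mod 3 = 1, so s_{15} = s_3 = 16.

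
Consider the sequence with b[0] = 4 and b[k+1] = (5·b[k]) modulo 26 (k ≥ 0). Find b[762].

b[0] = 4,  b[1] = 20,  b[2] = 22,  b[3] = 6,  b[4] = 4.
The sequence repeats with period 4.
(762 - 0) mod 4 = 2, so b[762] = b[2] = 22.

22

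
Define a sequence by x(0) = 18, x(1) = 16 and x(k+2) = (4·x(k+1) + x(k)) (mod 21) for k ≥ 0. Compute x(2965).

2

We have x(0) = 18; x(1) = 16; x(2) = 19; x(3) = 8; x(4) = 9; x(5) = 2; x(6) = 17; x(7) = 7; x(8) = 3; x(9) = 19; x(10) = 16; x(11) = 20; x(12) = 12; x(13) = 5; x(14) = 11; x(15) = 7; x(16) = 18; x(17) = 16.
Since (x(16), x(17)) = (x(0), x(1)) = (18, 16) (two consecutive terms determine the rest), the sequence is periodic with period 16.
(2965 - 0) mod 16 = 5, so x(2965) = x(5) = 2.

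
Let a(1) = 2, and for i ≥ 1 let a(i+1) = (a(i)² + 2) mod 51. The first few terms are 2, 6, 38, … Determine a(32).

We have a(1) = 2, a(2) = 6, a(3) = 38, a(4) = 18, a(5) = 20, a(6) = 45, a(7) = 38.
Since a(7) = a(3) = 38, the sequence is eventually periodic: after a pre-period of length 2 it cycles with period 4.
For i ≥ 3, a(i) depends only on (i - 3) mod 4. (32 - 3) mod 4 = 1, so a(32) = a(4) = 18.

18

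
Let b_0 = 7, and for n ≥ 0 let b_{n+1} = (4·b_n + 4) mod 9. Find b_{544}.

8

Computing terms: b_0 = 7,  b_1 = 5,  b_2 = 6,  b_3 = 1,  b_4 = 8,  b_5 = 0,  b_6 = 4,  b_7 = 2,  b_8 = 3,  b_9 = 7.
Since b_9 = b_0 = 7, the sequence is periodic with period 9.
So b_{544} = b_{0 + ((544-0) mod 9)} = b_4 = 8.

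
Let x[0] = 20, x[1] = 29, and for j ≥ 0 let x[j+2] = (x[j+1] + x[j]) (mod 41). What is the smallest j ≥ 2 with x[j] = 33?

Listing terms: x[0] = 20; x[1] = 29; x[2] = 8; x[3] = 37; x[4] = 4; x[5] = 0; x[6] = 4; x[7] = 4; x[8] = 8; x[9] = 12; x[10] = 20; x[11] = 32; x[12] = 11; x[13] = 2; x[14] = 13; x[15] = 15; x[16] = 28; x[17] = 2; x[18] = 30; x[19] = 32; x[20] = 21; x[21] = 12; x[22] = 33; x[23] = 4; x[24] = 37; x[25] = 0; x[26] = 37; x[27] = 37; x[28] = 33; x[29] = 29; x[30] = 21; x[31] = 9; x[32] = 30; x[33] = 39; x[34] = 28; x[35] = 26; x[36] = 13; x[37] = 39; x[38] = 11; x[39] = 9; x[40] = 20; x[41] = 29.
The sequence repeats with period 40.
The value 33 first appears (with j ≥ 2) at x[22].

22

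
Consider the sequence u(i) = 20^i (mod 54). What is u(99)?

26

u(0) = 1,  u(1) = 20,  u(2) = 22,  u(3) = 8,  u(4) = 52,  u(5) = 14,  u(6) = 10,  u(7) = 38,  u(8) = 4,  u(9) = 26,  u(10) = 34,  u(11) = 32,  u(12) = 46,  u(13) = 2,  u(14) = 40,  u(15) = 44,  u(16) = 16,  u(17) = 50,  u(18) = 28,  u(19) = 20.
Since u(19) = u(1) = 20, the sequence is eventually periodic: after a pre-period of length 1 it cycles with period 18.
For i ≥ 1, u(i) depends only on (i - 1) mod 18. (99 - 1) mod 18 = 8, so u(99) = u(9) = 26.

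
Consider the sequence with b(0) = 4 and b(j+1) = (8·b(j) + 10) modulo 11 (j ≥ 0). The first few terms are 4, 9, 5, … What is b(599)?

2

We have b(0) = 4, b(1) = 9, b(2) = 5, b(3) = 6, b(4) = 3, b(5) = 1, b(6) = 7, b(7) = 0, b(8) = 10, b(9) = 2, b(10) = 4.
Since b(10) = b(0) = 4, the sequence is periodic with period 10.
(599 - 0) mod 10 = 9, so b(599) = b(9) = 2.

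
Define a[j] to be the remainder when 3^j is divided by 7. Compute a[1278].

Computing terms: a[0] = 1,  a[1] = 3,  a[2] = 2,  a[3] = 6,  a[4] = 4,  a[5] = 5,  a[6] = 1.
Since a[6] = a[0] = 1, the sequence is periodic with period 6.
(1278 - 0) mod 6 = 0, so a[1278] = a[0] = 1.

1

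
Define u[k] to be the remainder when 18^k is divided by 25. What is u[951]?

7

We have u[0] = 1,  u[1] = 18,  u[2] = 24,  u[3] = 7,  u[4] = 1.
Since u[4] = u[0] = 1, the sequence is periodic with period 4.
(951 - 0) mod 4 = 3, so u[951] = u[3] = 7.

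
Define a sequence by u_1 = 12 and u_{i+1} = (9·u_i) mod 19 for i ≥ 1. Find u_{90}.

14

Computing terms: u_1 = 12,  u_2 = 13,  u_3 = 3,  u_4 = 8,  u_5 = 15,  u_6 = 2,  u_7 = 18,  u_8 = 10,  u_9 = 14,  u_{10} = 12.
Since u_{10} = u_1 = 12, the sequence is periodic with period 9.
(90 - 1) mod 9 = 8, so u_{90} = u_9 = 14.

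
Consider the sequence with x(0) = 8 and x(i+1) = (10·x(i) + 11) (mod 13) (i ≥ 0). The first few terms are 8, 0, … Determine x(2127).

4

x(0) = 8; x(1) = 0; x(2) = 11; x(3) = 4; x(4) = 12; x(5) = 1; x(6) = 8.
Since x(6) = x(0) = 8, the sequence is periodic with period 6.
So x(2127) = x(0 + ((2127-0) mod 6)) = x(3) = 4.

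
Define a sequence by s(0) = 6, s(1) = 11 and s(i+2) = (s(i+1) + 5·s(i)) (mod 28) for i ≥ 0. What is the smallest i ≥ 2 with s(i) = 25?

5

Computing terms: s(0) = 6; s(1) = 11; s(2) = 13; s(3) = 12; s(4) = 21; s(5) = 25; s(6) = 18; s(7) = 3; s(8) = 9; s(9) = 24; s(10) = 13; s(11) = 21; s(12) = 2; s(13) = 23; s(14) = 5; s(15) = 8; s(16) = 5; s(17) = 17; s(18) = 14; s(19) = 15; s(20) = 1; s(21) = 20; s(22) = 25; s(23) = 13; s(24) = 26; s(25) = 7; s(26) = 25; s(27) = 4; s(28) = 17; s(29) = 9; s(30) = 10; s(31) = 27; s(32) = 21; s(33) = 16; s(34) = 9; s(35) = 5; s(36) = 22; s(37) = 19; s(38) = 17; s(39) = 0; s(40) = 1; s(41) = 1; s(42) = 6; s(43) = 11.
The sequence repeats with period 42.
The value 25 first appears (with i ≥ 2) at s(5).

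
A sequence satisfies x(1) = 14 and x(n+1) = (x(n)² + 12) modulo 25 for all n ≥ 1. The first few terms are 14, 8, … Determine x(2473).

Listing terms: x(1) = 14, x(2) = 8, x(3) = 1, x(4) = 13, x(5) = 6, x(6) = 23, x(7) = 16, x(8) = 18, x(9) = 11, x(10) = 8.
Since x(10) = x(2) = 8, the sequence is eventually periodic: after a pre-period of length 1 it cycles with period 8.
For n ≥ 2, x(n) depends only on (n - 2) mod 8. (2473 - 2) mod 8 = 7, so x(2473) = x(9) = 11.

11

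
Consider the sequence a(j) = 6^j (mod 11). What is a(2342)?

3

Listing terms: a(0) = 1, a(1) = 6, a(2) = 3, a(3) = 7, a(4) = 9, a(5) = 10, a(6) = 5, a(7) = 8, a(8) = 4, a(9) = 2, a(10) = 1.
The sequence repeats with period 10.
(2342 - 0) mod 10 = 2, so a(2342) = a(2) = 3.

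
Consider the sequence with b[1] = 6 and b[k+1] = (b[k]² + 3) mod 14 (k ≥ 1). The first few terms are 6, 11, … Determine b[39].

Computing terms: b[1] = 6,  b[2] = 11,  b[3] = 12,  b[4] = 7,  b[5] = 10,  b[6] = 5,  b[7] = 0,  b[8] = 3,  b[9] = 12.
Since b[9] = b[3] = 12, the sequence is eventually periodic: after a pre-period of length 2 it cycles with period 6.
For k ≥ 3, b[k] depends only on (k - 3) mod 6. (39 - 3) mod 6 = 0, so b[39] = b[3] = 12.

12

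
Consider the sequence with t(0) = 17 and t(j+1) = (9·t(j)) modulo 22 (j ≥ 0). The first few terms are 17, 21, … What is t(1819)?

19

We have t(0) = 17,  t(1) = 21,  t(2) = 13,  t(3) = 7,  t(4) = 19,  t(5) = 17.
Since t(5) = t(0) = 17, the sequence is periodic with period 5.
So t(1819) = t(0 + ((1819-0) mod 5)) = t(4) = 19.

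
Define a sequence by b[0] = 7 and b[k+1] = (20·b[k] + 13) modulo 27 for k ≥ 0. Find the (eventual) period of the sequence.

Listing terms: b[0] = 7; b[1] = 18; b[2] = 22; b[3] = 21; b[4] = 1; b[5] = 6; b[6] = 25; b[7] = 0; b[8] = 13; b[9] = 3; b[10] = 19; b[11] = 15; b[12] = 16; b[13] = 9; b[14] = 4; b[15] = 12; b[16] = 10; b[17] = 24; b[18] = 7.
The sequence repeats with period 18.

18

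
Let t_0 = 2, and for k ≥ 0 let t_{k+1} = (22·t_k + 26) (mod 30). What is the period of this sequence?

Listing terms: t_0 = 2, t_1 = 10, t_2 = 6, t_3 = 8, t_4 = 22, t_5 = 0, t_6 = 26, t_7 = 28, t_8 = 12, t_9 = 20, t_{10} = 16, t_{11} = 18, t_{12} = 2.
The sequence repeats with period 12.

12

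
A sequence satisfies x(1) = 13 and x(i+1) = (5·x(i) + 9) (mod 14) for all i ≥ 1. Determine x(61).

x(1) = 13; x(2) = 4; x(3) = 1; x(4) = 0; x(5) = 9; x(6) = 12; x(7) = 13.
Since x(7) = x(1) = 13, the sequence is periodic with period 6.
So x(61) = x(1 + ((61-1) mod 6)) = x(1) = 13.

13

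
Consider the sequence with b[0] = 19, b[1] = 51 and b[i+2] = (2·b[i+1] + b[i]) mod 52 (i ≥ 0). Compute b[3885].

We have b[0] = 19; b[1] = 51; b[2] = 17; b[3] = 33; b[4] = 31; b[5] = 43; b[6] = 13; b[7] = 17; b[8] = 47; b[9] = 7; b[10] = 9; b[11] = 25; b[12] = 7; b[13] = 39; b[14] = 33; b[15] = 1; b[16] = 35; b[17] = 19; b[18] = 21; b[19] = 9; b[20] = 39; b[21] = 35; b[22] = 5; b[23] = 45; b[24] = 43; b[25] = 27; b[26] = 45; b[27] = 13; b[28] = 19; b[29] = 51.
Since (b[28], b[29]) = (b[0], b[1]) = (19, 51) (two consecutive terms determine the rest), the sequence is periodic with period 28.
So b[3885] = b[0 + ((3885-0) mod 28)] = b[21] = 35.

35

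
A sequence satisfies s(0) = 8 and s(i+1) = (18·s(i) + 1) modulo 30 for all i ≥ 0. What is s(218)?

1

We have s(0) = 8; s(1) = 25; s(2) = 1; s(3) = 19; s(4) = 13; s(5) = 25.
Since s(5) = s(1) = 25, the sequence is eventually periodic: after a pre-period of length 1 it cycles with period 4.
For i ≥ 1, s(i) depends only on (i - 1) mod 4. (218 - 1) mod 4 = 1, so s(218) = s(2) = 1.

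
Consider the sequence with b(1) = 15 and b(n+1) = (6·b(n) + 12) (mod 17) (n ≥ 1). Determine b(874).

2

Listing terms: b(1) = 15,  b(2) = 0,  b(3) = 12,  b(4) = 16,  b(5) = 6,  b(6) = 14,  b(7) = 11,  b(8) = 10,  b(9) = 4,  b(10) = 2,  b(11) = 7,  b(12) = 3,  b(13) = 13,  b(14) = 5,  b(15) = 8,  b(16) = 9,  b(17) = 15.
The sequence repeats with period 16.
So b(874) = b(1 + ((874-1) mod 16)) = b(10) = 2.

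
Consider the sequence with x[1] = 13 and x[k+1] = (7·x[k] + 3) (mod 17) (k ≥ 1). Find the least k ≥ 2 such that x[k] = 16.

We have x[1] = 13; x[2] = 9; x[3] = 15; x[4] = 6; x[5] = 11; x[6] = 12; x[7] = 2; x[8] = 0; x[9] = 3; x[10] = 7; x[11] = 1; x[12] = 10; x[13] = 5; x[14] = 4; x[15] = 14; x[16] = 16; x[17] = 13.
Since x[17] = x[1] = 13, the sequence is periodic with period 16.
The value 16 first appears (with k ≥ 2) at x[16].

16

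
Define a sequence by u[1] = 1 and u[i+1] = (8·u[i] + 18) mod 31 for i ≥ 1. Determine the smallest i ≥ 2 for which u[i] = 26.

Computing terms: u[1] = 1,  u[2] = 26,  u[3] = 9,  u[4] = 28,  u[5] = 25,  u[6] = 1.
Since u[6] = u[1] = 1, the sequence is periodic with period 5.
The value 26 first appears (with i ≥ 2) at u[2].

2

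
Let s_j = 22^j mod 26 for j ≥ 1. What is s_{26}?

16

Listing terms: s_1 = 22, s_2 = 16, s_3 = 14, s_4 = 22.
The sequence repeats with period 3.
So s_{26} = s_{1 + ((26-1) mod 3)} = s_2 = 16.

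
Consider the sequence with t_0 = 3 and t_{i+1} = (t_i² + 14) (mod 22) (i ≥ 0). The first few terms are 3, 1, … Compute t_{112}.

We have t_0 = 3,  t_1 = 1,  t_2 = 15,  t_3 = 19,  t_4 = 1.
Since t_4 = t_1 = 1, the sequence is eventually periodic: after a pre-period of length 1 it cycles with period 3.
For i ≥ 1, t_i depends only on (i - 1) mod 3. (112 - 1) mod 3 = 0, so t_{112} = t_1 = 1.

1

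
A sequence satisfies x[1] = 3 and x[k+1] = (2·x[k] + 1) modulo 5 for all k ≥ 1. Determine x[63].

0

Listing terms: x[1] = 3; x[2] = 2; x[3] = 0; x[4] = 1; x[5] = 3.
The sequence repeats with period 4.
(63 - 1) mod 4 = 2, so x[63] = x[3] = 0.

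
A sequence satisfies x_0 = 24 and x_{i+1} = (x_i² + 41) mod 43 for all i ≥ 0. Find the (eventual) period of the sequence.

Listing terms: x_0 = 24, x_1 = 15, x_2 = 8, x_3 = 19, x_4 = 15.
Since x_4 = x_1 = 15, the sequence is eventually periodic: after a pre-period of length 1 it cycles with period 3.

3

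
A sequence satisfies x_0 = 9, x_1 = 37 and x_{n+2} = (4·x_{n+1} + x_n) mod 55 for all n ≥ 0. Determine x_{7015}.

Computing terms: x_0 = 9; x_1 = 37; x_2 = 47; x_3 = 5; x_4 = 12; x_5 = 53; x_6 = 4; x_7 = 14; x_8 = 5; x_9 = 34; x_{10} = 31; x_{11} = 48; x_{12} = 3; x_{13} = 5; x_{14} = 23; x_{15} = 42; x_{16} = 26; x_{17} = 36; x_{18} = 5; x_{19} = 1; x_{20} = 9; x_{21} = 37.
Since (x_{20}, x_{21}) = (x_0, x_1) = (9, 37) (two consecutive terms determine the rest), the sequence is periodic with period 20.
(7015 - 0) mod 20 = 15, so x_{7015} = x_{15} = 42.

42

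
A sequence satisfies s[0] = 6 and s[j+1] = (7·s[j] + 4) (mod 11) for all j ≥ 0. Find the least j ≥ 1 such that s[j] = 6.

We have s[0] = 6,  s[1] = 2,  s[2] = 7,  s[3] = 9,  s[4] = 1,  s[5] = 0,  s[6] = 4,  s[7] = 10,  s[8] = 8,  s[9] = 5,  s[10] = 6.
Since s[10] = s[0] = 6, the sequence is periodic with period 10.
The value 6 next appears (with j ≥ 1) at s[10].

10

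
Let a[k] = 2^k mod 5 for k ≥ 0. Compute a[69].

a[0] = 1; a[1] = 2; a[2] = 4; a[3] = 3; a[4] = 1.
Since a[4] = a[0] = 1, the sequence is periodic with period 4.
(69 - 0) mod 4 = 1, so a[69] = a[1] = 2.

2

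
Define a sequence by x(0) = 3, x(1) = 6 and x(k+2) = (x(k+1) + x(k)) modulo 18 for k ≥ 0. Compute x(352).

12

x(0) = 3,  x(1) = 6,  x(2) = 9,  x(3) = 15,  x(4) = 6,  x(5) = 3,  x(6) = 9,  x(7) = 12,  x(8) = 3,  x(9) = 15,  x(10) = 0,  x(11) = 15,  x(12) = 15,  x(13) = 12,  x(14) = 9,  x(15) = 3,  x(16) = 12,  x(17) = 15,  x(18) = 9,  x(19) = 6,  x(20) = 15,  x(21) = 3,  x(22) = 0,  x(23) = 3,  x(24) = 3,  x(25) = 6.
Since (x(24), x(25)) = (x(0), x(1)) = (3, 6) (two consecutive terms determine the rest), the sequence is periodic with period 24.
(352 - 0) mod 24 = 16, so x(352) = x(16) = 12.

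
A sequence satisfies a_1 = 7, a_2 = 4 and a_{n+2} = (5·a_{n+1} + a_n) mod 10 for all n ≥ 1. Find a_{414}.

We have a_1 = 7; a_2 = 4; a_3 = 7; a_4 = 9; a_5 = 2; a_6 = 9; a_7 = 7; a_8 = 4.
Since (a_7, a_8) = (a_1, a_2) = (7, 4) (two consecutive terms determine the rest), the sequence is periodic with period 6.
So a_{414} = a_{1 + ((414-1) mod 6)} = a_6 = 9.

9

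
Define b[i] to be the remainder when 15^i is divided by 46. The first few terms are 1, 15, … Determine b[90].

Computing terms: b[0] = 1; b[1] = 15; b[2] = 41; b[3] = 17; b[4] = 25; b[5] = 7; b[6] = 13; b[7] = 11; b[8] = 27; b[9] = 37; b[10] = 3; b[11] = 45; b[12] = 31; b[13] = 5; b[14] = 29; b[15] = 21; b[16] = 39; b[17] = 33; b[18] = 35; b[19] = 19; b[20] = 9; b[21] = 43; b[22] = 1.
Since b[22] = b[0] = 1, the sequence is periodic with period 22.
So b[90] = b[0 + ((90-0) mod 22)] = b[2] = 41.

41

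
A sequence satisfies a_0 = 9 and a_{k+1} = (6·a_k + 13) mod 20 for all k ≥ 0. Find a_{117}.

15

Computing terms: a_0 = 9, a_1 = 7, a_2 = 15, a_3 = 3, a_4 = 11, a_5 = 19, a_6 = 7.
Since a_6 = a_1 = 7, the sequence is eventually periodic: after a pre-period of length 1 it cycles with period 5.
For k ≥ 1, a_k depends only on (k - 1) mod 5. (117 - 1) mod 5 = 1, so a_{117} = a_2 = 15.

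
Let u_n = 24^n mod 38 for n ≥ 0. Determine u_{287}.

4

We have u_0 = 1,  u_1 = 24,  u_2 = 6,  u_3 = 30,  u_4 = 36,  u_5 = 28,  u_6 = 26,  u_7 = 16,  u_8 = 4,  u_9 = 20,  u_{10} = 24.
Since u_{10} = u_1 = 24, the sequence is eventually periodic: after a pre-period of length 1 it cycles with period 9.
For n ≥ 1, u_n depends only on (n - 1) mod 9. (287 - 1) mod 9 = 7, so u_{287} = u_8 = 4.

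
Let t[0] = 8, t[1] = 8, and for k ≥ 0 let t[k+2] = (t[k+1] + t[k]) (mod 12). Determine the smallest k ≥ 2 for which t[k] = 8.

Computing terms: t[0] = 8,  t[1] = 8,  t[2] = 4,  t[3] = 0,  t[4] = 4,  t[5] = 4,  t[6] = 8,  t[7] = 0,  t[8] = 8,  t[9] = 8.
The sequence repeats with period 8.
The value 8 first appears (with k ≥ 2) at t[6].

6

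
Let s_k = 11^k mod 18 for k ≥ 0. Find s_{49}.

11

We have s_0 = 1,  s_1 = 11,  s_2 = 13,  s_3 = 17,  s_4 = 7,  s_5 = 5,  s_6 = 1.
The sequence repeats with period 6.
So s_{49} = s_{0 + ((49-0) mod 6)} = s_1 = 11.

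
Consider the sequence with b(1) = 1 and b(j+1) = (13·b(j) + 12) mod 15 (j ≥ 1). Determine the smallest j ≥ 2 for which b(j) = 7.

Listing terms: b(1) = 1; b(2) = 10; b(3) = 7; b(4) = 13; b(5) = 1.
Since b(5) = b(1) = 1, the sequence is periodic with period 4.
The value 7 first appears (with j ≥ 2) at b(3).

3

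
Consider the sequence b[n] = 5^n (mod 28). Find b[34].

9

We have b[1] = 5, b[2] = 25, b[3] = 13, b[4] = 9, b[5] = 17, b[6] = 1, b[7] = 5.
Since b[7] = b[1] = 5, the sequence is periodic with period 6.
So b[34] = b[1 + ((34-1) mod 6)] = b[4] = 9.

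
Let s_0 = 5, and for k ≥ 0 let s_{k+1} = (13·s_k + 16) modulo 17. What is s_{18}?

Listing terms: s_0 = 5; s_1 = 13; s_2 = 15; s_3 = 7; s_4 = 5.
The sequence repeats with period 4.
(18 - 0) mod 4 = 2, so s_{18} = s_2 = 15.

15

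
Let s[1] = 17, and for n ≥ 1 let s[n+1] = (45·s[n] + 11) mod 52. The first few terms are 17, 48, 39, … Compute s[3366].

44

s[1] = 17; s[2] = 48; s[3] = 39; s[4] = 50; s[5] = 25; s[6] = 44; s[7] = 15; s[8] = 10; s[9] = 45; s[10] = 8; s[11] = 7; s[12] = 14; s[13] = 17.
Since s[13] = s[1] = 17, the sequence is periodic with period 12.
(3366 - 1) mod 12 = 5, so s[3366] = s[6] = 44.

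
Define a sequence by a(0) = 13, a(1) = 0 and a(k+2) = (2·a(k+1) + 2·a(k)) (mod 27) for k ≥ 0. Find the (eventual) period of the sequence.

Computing terms: a(0) = 13,  a(1) = 0,  a(2) = 26,  a(3) = 25,  a(4) = 21,  a(5) = 11,  a(6) = 10,  a(7) = 15,  a(8) = 23,  a(9) = 22,  a(10) = 9,  a(11) = 8,  a(12) = 7,  a(13) = 3,  a(14) = 20,  a(15) = 19,  a(16) = 24,  a(17) = 5,  a(18) = 4,  a(19) = 18,  a(20) = 17,  a(21) = 16,  a(22) = 12,  a(23) = 2,  a(24) = 1,  a(25) = 6,  a(26) = 14,  a(27) = 13,  a(28) = 0.
Since (a(27), a(28)) = (a(0), a(1)) = (13, 0) (two consecutive terms determine the rest), the sequence is periodic with period 27.

27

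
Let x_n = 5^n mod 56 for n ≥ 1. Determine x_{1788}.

We have x_1 = 5; x_2 = 25; x_3 = 13; x_4 = 9; x_5 = 45; x_6 = 1; x_7 = 5.
The sequence repeats with period 6.
So x_{1788} = x_{1 + ((1788-1) mod 6)} = x_6 = 1.

1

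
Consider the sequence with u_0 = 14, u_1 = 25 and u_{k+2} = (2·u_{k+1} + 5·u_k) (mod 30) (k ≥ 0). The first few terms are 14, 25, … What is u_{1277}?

Listing terms: u_0 = 14, u_1 = 25, u_2 = 0, u_3 = 5, u_4 = 10, u_5 = 15, u_6 = 20, u_7 = 25, u_8 = 0.
Since (u_7, u_8) = (u_1, u_2) = (25, 0) (two consecutive terms determine the rest), the sequence is eventually periodic: after a pre-period of length 1 it cycles with period 6.
For k ≥ 1, u_k depends only on (k - 1) mod 6. (1277 - 1) mod 6 = 4, so u_{1277} = u_5 = 15.

15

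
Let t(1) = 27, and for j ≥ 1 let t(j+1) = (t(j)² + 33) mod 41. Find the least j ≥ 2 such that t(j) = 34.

7

t(1) = 27, t(2) = 24, t(3) = 35, t(4) = 28, t(5) = 38, t(6) = 1, t(7) = 34, t(8) = 0, t(9) = 33, t(10) = 15, t(11) = 12, t(12) = 13, t(13) = 38.
Since t(13) = t(5) = 38, the sequence is eventually periodic: after a pre-period of length 4 it cycles with period 8.
The value 34 first appears (with j ≥ 2) at t(7).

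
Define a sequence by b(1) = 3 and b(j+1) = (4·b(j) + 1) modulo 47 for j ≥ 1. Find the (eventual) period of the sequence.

23

Computing terms: b(1) = 3,  b(2) = 13,  b(3) = 6,  b(4) = 25,  b(5) = 7,  b(6) = 29,  b(7) = 23,  b(8) = 46,  b(9) = 44,  b(10) = 36,  b(11) = 4,  b(12) = 17,  b(13) = 22,  b(14) = 42,  b(15) = 28,  b(16) = 19,  b(17) = 30,  b(18) = 27,  b(19) = 15,  b(20) = 14,  b(21) = 10,  b(22) = 41,  b(23) = 24,  b(24) = 3.
The sequence repeats with period 23.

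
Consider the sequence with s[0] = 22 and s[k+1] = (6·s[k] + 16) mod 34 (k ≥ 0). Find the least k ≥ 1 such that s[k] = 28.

Listing terms: s[0] = 22, s[1] = 12, s[2] = 20, s[3] = 0, s[4] = 16, s[5] = 10, s[6] = 8, s[7] = 30, s[8] = 26, s[9] = 2, s[10] = 28, s[11] = 14, s[12] = 32, s[13] = 4, s[14] = 6, s[15] = 18, s[16] = 22.
The sequence repeats with period 16.
The value 28 first appears (with k ≥ 1) at s[10].

10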